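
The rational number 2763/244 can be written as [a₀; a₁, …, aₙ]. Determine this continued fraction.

2763 = 11·244 + 79, so a_0 = 11
244 = 3·79 + 7, so a_1 = 3
79 = 11·7 + 2, so a_2 = 11
7 = 3·2 + 1, so a_3 = 3
2 = 2·1 + 0, so a_4 = 2

[11; 3, 11, 3, 2]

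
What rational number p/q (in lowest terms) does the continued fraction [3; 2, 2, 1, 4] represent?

113/33

Start with 4.
1 + 1/(4/1) = 1 + 1/4 = 5/4
2 + 1/(5/4) = 2 + 4/5 = 14/5
2 + 1/(14/5) = 2 + 5/14 = 33/14
3 + 1/(33/14) = 3 + 14/33 = 113/33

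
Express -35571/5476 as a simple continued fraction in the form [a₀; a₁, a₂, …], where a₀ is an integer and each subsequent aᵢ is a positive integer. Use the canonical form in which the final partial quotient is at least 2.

Run the Euclidean algorithm, recording each quotient:
⌊-35571/5476⌋ = -7, remainder 2761
⌊5476/2761⌋ = 1, remainder 2715
⌊2761/2715⌋ = 1, remainder 46
⌊2715/46⌋ = 59, remainder 1
⌊46/1⌋ = 46, remainder 0

[-7; 1, 1, 59, 46]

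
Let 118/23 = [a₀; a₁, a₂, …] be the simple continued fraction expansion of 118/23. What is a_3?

Apply division with remainder until the remainder is 0:
118 ÷ 23 → quotient 5, remainder 3
23 ÷ 3 → quotient 7, remainder 2
3 ÷ 2 → quotient 1, remainder 1
2 ÷ 1 → quotient 2, remainder 0

2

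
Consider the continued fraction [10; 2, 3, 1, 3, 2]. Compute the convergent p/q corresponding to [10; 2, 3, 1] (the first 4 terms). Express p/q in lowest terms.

Start with 1.
3 + 1/(1/1) = 3 + 1/1 = 4/1
2 + 1/(4/1) = 2 + 1/4 = 9/4
10 + 1/(9/4) = 10 + 4/9 = 94/9

94/9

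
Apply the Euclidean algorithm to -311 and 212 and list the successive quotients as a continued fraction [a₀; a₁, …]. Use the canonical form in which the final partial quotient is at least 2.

Repeatedly divide and take the remainder:
-311 = -2·212 + 113, so a_0 = -2
212 = 1·113 + 99, so a_1 = 1
113 = 1·99 + 14, so a_2 = 1
99 = 7·14 + 1, so a_3 = 7
14 = 14·1 + 0, so a_4 = 14

[-2; 1, 1, 7, 14]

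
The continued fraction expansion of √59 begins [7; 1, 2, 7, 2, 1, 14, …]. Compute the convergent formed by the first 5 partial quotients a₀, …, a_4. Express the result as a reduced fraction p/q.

361/47

Build up convergents one term at a time:
a_0 = 7: 7/1
a_1 = 1: 8/1
a_2 = 2: 23/3
a_3 = 7: 169/22
a_4 = 2: 361/47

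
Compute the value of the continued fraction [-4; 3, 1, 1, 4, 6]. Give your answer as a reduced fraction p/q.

-740/199

a_0 = -4: -4/1
a_1 = 3: -11/3
a_2 = 1: -15/4
a_3 = 1: -26/7
a_4 = 4: -119/32
a_5 = 6: -740/199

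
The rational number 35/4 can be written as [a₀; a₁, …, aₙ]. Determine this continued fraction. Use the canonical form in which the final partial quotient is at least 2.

[8; 1, 3]

35 = 8·4 + 3, so a_0 = 8
4 = 1·3 + 1, so a_1 = 1
3 = 3·1 + 0, so a_2 = 3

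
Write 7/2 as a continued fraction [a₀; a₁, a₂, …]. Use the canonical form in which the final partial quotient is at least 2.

[3; 2]

Apply division with remainder until the remainder is 0:
7 ÷ 2 → quotient 3, remainder 1
2 ÷ 1 → quotient 2, remainder 0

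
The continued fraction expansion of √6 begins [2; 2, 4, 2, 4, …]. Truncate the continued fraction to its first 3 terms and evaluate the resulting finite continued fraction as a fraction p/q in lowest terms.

22/9

a_0 = 2: 2/1
a_1 = 2: 5/2
a_2 = 4: 22/9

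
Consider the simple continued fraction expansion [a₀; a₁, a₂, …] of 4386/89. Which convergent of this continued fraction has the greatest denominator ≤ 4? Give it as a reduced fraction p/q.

197/4

a_0 = 49: 49/1  (≤ bound)
a_1 = 3: 148/3  (≤ bound)
a_2 = 1: 197/4  (≤ bound)
a_3 = 1: 345/7  (> 4, stop)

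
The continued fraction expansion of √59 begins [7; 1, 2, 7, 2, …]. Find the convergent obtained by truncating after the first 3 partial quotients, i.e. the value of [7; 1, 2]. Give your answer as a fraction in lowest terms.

a_0 = 7: 7/1
a_1 = 1: 8/1
a_2 = 2: 23/3

23/3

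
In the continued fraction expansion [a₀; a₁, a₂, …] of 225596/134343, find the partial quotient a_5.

225596 ÷ 134343 → quotient 1, remainder 91253
134343 ÷ 91253 → quotient 1, remainder 43090
91253 ÷ 43090 → quotient 2, remainder 5073
43090 ÷ 5073 → quotient 8, remainder 2506
5073 ÷ 2506 → quotient 2, remainder 61
2506 ÷ 61 → quotient 41, remainder 5

41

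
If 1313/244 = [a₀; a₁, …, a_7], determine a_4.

1313 ÷ 244 → quotient 5, remainder 93
244 ÷ 93 → quotient 2, remainder 58
93 ÷ 58 → quotient 1, remainder 35
58 ÷ 35 → quotient 1, remainder 23
35 ÷ 23 → quotient 1, remainder 12

1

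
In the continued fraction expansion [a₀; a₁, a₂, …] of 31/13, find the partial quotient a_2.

Run the Euclidean algorithm, recording each quotient:
31 = 2·13 + 5, so a_0 = 2
13 = 2·5 + 3, so a_1 = 2
5 = 1·3 + 2, so a_2 = 1

1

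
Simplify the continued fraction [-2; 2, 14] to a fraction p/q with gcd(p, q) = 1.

-44/29

Collapse the nested fraction from the inside out:
Start with 14.
2 + 1/(14/1) = 2 + 1/14 = 29/14
-2 + 1/(29/14) = -2 + 14/29 = -44/29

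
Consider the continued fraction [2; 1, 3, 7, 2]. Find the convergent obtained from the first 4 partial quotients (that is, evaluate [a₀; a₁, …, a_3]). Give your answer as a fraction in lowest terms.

Build up convergents one term at a time:
a_0 = 2: 2/1
a_1 = 1: 3/1
a_2 = 3: 11/4
a_3 = 7: 80/29

80/29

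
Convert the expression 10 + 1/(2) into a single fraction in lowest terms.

21/2

Start with 2.
10 + 1/(2/1) = 10 + 1/2 = 21/2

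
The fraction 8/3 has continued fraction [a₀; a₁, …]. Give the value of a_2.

2

Repeatedly divide and take the remainder:
8 = 2·3 + 2, so a_0 = 2
3 = 1·2 + 1, so a_1 = 1
2 = 2·1 + 0, so a_2 = 2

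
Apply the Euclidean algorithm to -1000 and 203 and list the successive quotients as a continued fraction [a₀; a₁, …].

[-5; 13, 1, 1, 7]

Repeatedly divide and take the remainder:
-1000 = -5·203 + 15, so a_0 = -5
203 = 13·15 + 8, so a_1 = 13
15 = 1·8 + 7, so a_2 = 1
8 = 1·7 + 1, so a_3 = 1
7 = 7·1 + 0, so a_4 = 7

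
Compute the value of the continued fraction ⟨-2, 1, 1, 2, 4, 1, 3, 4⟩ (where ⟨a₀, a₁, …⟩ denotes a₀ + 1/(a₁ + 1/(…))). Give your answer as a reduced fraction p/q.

-618/439

a_0 = -2: -2/1
a_1 = 1: -1/1
a_2 = 1: -3/2
a_3 = 2: -7/5
a_4 = 4: -31/22
a_5 = 1: -38/27
a_6 = 3: -145/103
a_7 = 4: -618/439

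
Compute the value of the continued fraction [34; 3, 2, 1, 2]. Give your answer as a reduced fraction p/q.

926/27

Start with 2.
1 + 1/(2/1) = 1 + 1/2 = 3/2
2 + 1/(3/2) = 2 + 2/3 = 8/3
3 + 1/(8/3) = 3 + 3/8 = 27/8
34 + 1/(27/8) = 34 + 8/27 = 926/27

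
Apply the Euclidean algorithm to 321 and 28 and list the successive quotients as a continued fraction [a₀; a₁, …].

Run the Euclidean algorithm, recording each quotient:
⌊321/28⌋ = 11, remainder 13
⌊28/13⌋ = 2, remainder 2
⌊13/2⌋ = 6, remainder 1
⌊2/1⌋ = 2, remainder 0

[11; 2, 6, 2]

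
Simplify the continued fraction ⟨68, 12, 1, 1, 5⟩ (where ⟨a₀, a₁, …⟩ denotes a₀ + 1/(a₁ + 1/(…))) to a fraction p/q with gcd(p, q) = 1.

9395/138

Use the convergent recurrence hₖ = aₖ·hₖ₋₁ + hₖ₋₂ (and likewise for the denominators kₖ):
a_0 = 68: 68/1
a_1 = 12: 817/12
a_2 = 1: 885/13
a_3 = 1: 1702/25
a_4 = 5: 9395/138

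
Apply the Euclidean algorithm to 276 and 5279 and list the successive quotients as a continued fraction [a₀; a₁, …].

[0; 19, 7, 1, 7, 1, 3]

Repeatedly divide and take the remainder:
276 ÷ 5279 → quotient 0, remainder 276
5279 ÷ 276 → quotient 19, remainder 35
276 ÷ 35 → quotient 7, remainder 31
35 ÷ 31 → quotient 1, remainder 4
31 ÷ 4 → quotient 7, remainder 3
4 ÷ 3 → quotient 1, remainder 1
3 ÷ 1 → quotient 3, remainder 0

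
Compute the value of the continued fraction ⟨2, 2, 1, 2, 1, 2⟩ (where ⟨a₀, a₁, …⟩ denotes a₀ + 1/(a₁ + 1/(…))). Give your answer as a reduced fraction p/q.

71/30

Collapse the nested fraction from the inside out:
Start with 2.
1 + 1/(2/1) = 1 + 1/2 = 3/2
2 + 1/(3/2) = 2 + 2/3 = 8/3
1 + 1/(8/3) = 1 + 3/8 = 11/8
2 + 1/(11/8) = 2 + 8/11 = 30/11
2 + 1/(30/11) = 2 + 11/30 = 71/30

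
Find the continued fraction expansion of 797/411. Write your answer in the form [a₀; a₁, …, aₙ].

797 = 1·411 + 386, so a_0 = 1
411 = 1·386 + 25, so a_1 = 1
386 = 15·25 + 11, so a_2 = 15
25 = 2·11 + 3, so a_3 = 2
11 = 3·3 + 2, so a_4 = 3
3 = 1·2 + 1, so a_5 = 1
2 = 2·1 + 0, so a_6 = 2

[1; 1, 15, 2, 3, 1, 2]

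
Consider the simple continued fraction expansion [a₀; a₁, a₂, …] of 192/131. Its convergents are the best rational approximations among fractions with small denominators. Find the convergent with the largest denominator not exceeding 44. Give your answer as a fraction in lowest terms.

a_0 = 1: 1/1  (≤ bound)
a_1 = 2: 3/2  (≤ bound)
a_2 = 6: 19/13  (≤ bound)
a_3 = 1: 22/15  (≤ bound)
a_4 = 3: 85/58  (> 44, stop)

22/15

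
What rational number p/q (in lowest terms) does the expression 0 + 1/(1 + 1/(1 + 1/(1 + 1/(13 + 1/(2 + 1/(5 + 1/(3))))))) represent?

977/1483

a_0 = 0: 0/1
a_1 = 1: 1/1
a_2 = 1: 1/2
a_3 = 1: 2/3
a_4 = 13: 27/41
a_5 = 2: 56/85
a_6 = 5: 307/466
a_7 = 3: 977/1483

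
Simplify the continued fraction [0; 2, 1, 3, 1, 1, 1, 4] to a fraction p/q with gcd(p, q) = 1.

65/181

Starting at the tail and folding back:
Start with 4.
1 + 1/(4/1) = 1 + 1/4 = 5/4
1 + 1/(5/4) = 1 + 4/5 = 9/5
1 + 1/(9/5) = 1 + 5/9 = 14/9
3 + 1/(14/9) = 3 + 9/14 = 51/14
1 + 1/(51/14) = 1 + 14/51 = 65/51
2 + 1/(65/51) = 2 + 51/65 = 181/65
0 + 1/(181/65) = 0 + 65/181 = 65/181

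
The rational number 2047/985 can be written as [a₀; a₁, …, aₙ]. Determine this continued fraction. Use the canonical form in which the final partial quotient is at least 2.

Run the Euclidean algorithm, recording each quotient:
2047 = 2·985 + 77, so a_0 = 2
985 = 12·77 + 61, so a_1 = 12
77 = 1·61 + 16, so a_2 = 1
61 = 3·16 + 13, so a_3 = 3
16 = 1·13 + 3, so a_4 = 1
13 = 4·3 + 1, so a_5 = 4
3 = 3·1 + 0, so a_6 = 3

[2; 12, 1, 3, 1, 4, 3]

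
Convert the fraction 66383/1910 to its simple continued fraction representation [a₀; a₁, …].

[34; 1, 3, 11, 8, 2, 2]

⌊66383/1910⌋ = 34, remainder 1443
⌊1910/1443⌋ = 1, remainder 467
⌊1443/467⌋ = 3, remainder 42
⌊467/42⌋ = 11, remainder 5
⌊42/5⌋ = 8, remainder 2
⌊5/2⌋ = 2, remainder 1
⌊2/1⌋ = 2, remainder 0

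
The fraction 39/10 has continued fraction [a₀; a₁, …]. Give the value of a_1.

1

⌊39/10⌋ = 3, remainder 9
⌊10/9⌋ = 1, remainder 1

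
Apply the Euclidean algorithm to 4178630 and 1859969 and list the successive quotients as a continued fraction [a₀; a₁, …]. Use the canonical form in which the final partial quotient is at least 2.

[2; 4, 18, 4, 1, 29, 42, 4]

Repeatedly divide and take the remainder:
⌊4178630/1859969⌋ = 2, remainder 458692
⌊1859969/458692⌋ = 4, remainder 25201
⌊458692/25201⌋ = 18, remainder 5074
⌊25201/5074⌋ = 4, remainder 4905
⌊5074/4905⌋ = 1, remainder 169
⌊4905/169⌋ = 29, remainder 4
⌊169/4⌋ = 42, remainder 1
⌊4/1⌋ = 4, remainder 0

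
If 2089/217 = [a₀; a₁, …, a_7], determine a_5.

2089 ÷ 217 → quotient 9, remainder 136
217 ÷ 136 → quotient 1, remainder 81
136 ÷ 81 → quotient 1, remainder 55
81 ÷ 55 → quotient 1, remainder 26
55 ÷ 26 → quotient 2, remainder 3
26 ÷ 3 → quotient 8, remainder 2

8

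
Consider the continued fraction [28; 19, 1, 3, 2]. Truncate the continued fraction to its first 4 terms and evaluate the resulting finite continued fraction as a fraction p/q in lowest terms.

2216/79

a_0 = 28: 28/1
a_1 = 19: 533/19
a_2 = 1: 561/20
a_3 = 3: 2216/79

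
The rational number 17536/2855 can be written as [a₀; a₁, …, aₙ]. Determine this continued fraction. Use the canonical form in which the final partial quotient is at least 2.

Run the Euclidean algorithm, recording each quotient:
17536 ÷ 2855 → quotient 6, remainder 406
2855 ÷ 406 → quotient 7, remainder 13
406 ÷ 13 → quotient 31, remainder 3
13 ÷ 3 → quotient 4, remainder 1
3 ÷ 1 → quotient 3, remainder 0

[6; 7, 31, 4, 3]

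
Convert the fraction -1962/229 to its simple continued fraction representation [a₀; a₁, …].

[-9; 2, 3, 5, 6]

-1962 ÷ 229 → quotient -9, remainder 99
229 ÷ 99 → quotient 2, remainder 31
99 ÷ 31 → quotient 3, remainder 6
31 ÷ 6 → quotient 5, remainder 1
6 ÷ 1 → quotient 6, remainder 0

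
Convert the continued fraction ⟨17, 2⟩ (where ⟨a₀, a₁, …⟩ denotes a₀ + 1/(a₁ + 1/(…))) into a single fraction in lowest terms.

35/2

a_0 = 17: 17/1
a_1 = 2: 35/2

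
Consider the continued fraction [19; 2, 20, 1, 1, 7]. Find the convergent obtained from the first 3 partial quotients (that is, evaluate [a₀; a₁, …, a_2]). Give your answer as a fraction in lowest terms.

799/41

Start with 20.
2 + 1/(20/1) = 2 + 1/20 = 41/20
19 + 1/(41/20) = 19 + 20/41 = 799/41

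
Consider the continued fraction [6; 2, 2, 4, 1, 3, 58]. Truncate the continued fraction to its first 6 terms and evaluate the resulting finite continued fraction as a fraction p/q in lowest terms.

Start with 3.
1 + 1/(3/1) = 1 + 1/3 = 4/3
4 + 1/(4/3) = 4 + 3/4 = 19/4
2 + 1/(19/4) = 2 + 4/19 = 42/19
2 + 1/(42/19) = 2 + 19/42 = 103/42
6 + 1/(103/42) = 6 + 42/103 = 660/103

660/103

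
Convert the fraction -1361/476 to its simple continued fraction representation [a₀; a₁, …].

Run the Euclidean algorithm, recording each quotient:
-1361 = -3·476 + 67, so a_0 = -3
476 = 7·67 + 7, so a_1 = 7
67 = 9·7 + 4, so a_2 = 9
7 = 1·4 + 3, so a_3 = 1
4 = 1·3 + 1, so a_4 = 1
3 = 3·1 + 0, so a_5 = 3

[-3; 7, 9, 1, 1, 3]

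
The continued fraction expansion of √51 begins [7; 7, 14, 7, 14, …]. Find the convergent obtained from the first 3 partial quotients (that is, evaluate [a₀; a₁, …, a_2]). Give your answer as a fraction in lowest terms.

Collapse the nested fraction from the inside out:
Start with 14.
7 + 1/(14/1) = 7 + 1/14 = 99/14
7 + 1/(99/14) = 7 + 14/99 = 707/99

707/99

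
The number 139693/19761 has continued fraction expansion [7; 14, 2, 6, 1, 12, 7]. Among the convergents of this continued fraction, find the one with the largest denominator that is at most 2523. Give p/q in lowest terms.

1534/217

a_0 = 7: 7/1  (≤ bound)
a_1 = 14: 99/14  (≤ bound)
a_2 = 2: 205/29  (≤ bound)
a_3 = 6: 1329/188  (≤ bound)
a_4 = 1: 1534/217  (≤ bound)
a_5 = 12: 19737/2792  (> 2523, stop)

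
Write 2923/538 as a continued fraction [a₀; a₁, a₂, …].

[5; 2, 3, 4, 4, 4]

2923 ÷ 538 → quotient 5, remainder 233
538 ÷ 233 → quotient 2, remainder 72
233 ÷ 72 → quotient 3, remainder 17
72 ÷ 17 → quotient 4, remainder 4
17 ÷ 4 → quotient 4, remainder 1
4 ÷ 1 → quotient 4, remainder 0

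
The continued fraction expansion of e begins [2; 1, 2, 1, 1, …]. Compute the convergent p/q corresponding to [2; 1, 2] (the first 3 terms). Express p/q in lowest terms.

a_0 = 2: 2/1
a_1 = 1: 3/1
a_2 = 2: 8/3

8/3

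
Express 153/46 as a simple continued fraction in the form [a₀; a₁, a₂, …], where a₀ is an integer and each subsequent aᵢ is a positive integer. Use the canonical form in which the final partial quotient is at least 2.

Apply division with remainder until the remainder is 0:
153 ÷ 46 → quotient 3, remainder 15
46 ÷ 15 → quotient 3, remainder 1
15 ÷ 1 → quotient 15, remainder 0

[3; 3, 15]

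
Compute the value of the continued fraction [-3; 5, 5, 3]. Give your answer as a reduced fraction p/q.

Start with 3.
5 + 1/(3/1) = 5 + 1/3 = 16/3
5 + 1/(16/3) = 5 + 3/16 = 83/16
-3 + 1/(83/16) = -3 + 16/83 = -233/83

-233/83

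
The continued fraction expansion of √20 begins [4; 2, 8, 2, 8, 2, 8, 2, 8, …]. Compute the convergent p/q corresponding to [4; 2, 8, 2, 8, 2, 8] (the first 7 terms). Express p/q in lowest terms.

a_0 = 4: 4/1
a_1 = 2: 9/2
a_2 = 8: 76/17
a_3 = 2: 161/36
a_4 = 8: 1364/305
a_5 = 2: 2889/646
a_6 = 8: 24476/5473

24476/5473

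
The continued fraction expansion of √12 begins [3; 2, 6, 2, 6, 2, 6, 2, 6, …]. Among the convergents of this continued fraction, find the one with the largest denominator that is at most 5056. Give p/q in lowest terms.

8733/2521

a_0 = 3: 3/1  (≤ bound)
a_1 = 2: 7/2  (≤ bound)
a_2 = 6: 45/13  (≤ bound)
a_3 = 2: 97/28  (≤ bound)
a_4 = 6: 627/181  (≤ bound)
a_5 = 2: 1351/390  (≤ bound)
a_6 = 6: 8733/2521  (≤ bound)
a_7 = 2: 18817/5432  (> 5056, stop)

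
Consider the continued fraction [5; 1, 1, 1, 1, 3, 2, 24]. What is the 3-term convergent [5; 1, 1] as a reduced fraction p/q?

Use the convergent recurrence hₖ = aₖ·hₖ₋₁ + hₖ₋₂ (and likewise for the denominators kₖ):
a_0 = 5: 5/1
a_1 = 1: 6/1
a_2 = 1: 11/2

11/2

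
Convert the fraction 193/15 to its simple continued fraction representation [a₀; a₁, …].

[12; 1, 6, 2]

⌊193/15⌋ = 12, remainder 13
⌊15/13⌋ = 1, remainder 2
⌊13/2⌋ = 6, remainder 1
⌊2/1⌋ = 2, remainder 0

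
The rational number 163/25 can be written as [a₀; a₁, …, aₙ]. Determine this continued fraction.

[6; 1, 1, 12]

163 = 6·25 + 13, so a_0 = 6
25 = 1·13 + 12, so a_1 = 1
13 = 1·12 + 1, so a_2 = 1
12 = 12·1 + 0, so a_3 = 12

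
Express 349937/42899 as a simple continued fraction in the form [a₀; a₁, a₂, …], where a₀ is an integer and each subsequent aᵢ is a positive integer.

Run the Euclidean algorithm, recording each quotient:
349937 = 8·42899 + 6745, so a_0 = 8
42899 = 6·6745 + 2429, so a_1 = 6
6745 = 2·2429 + 1887, so a_2 = 2
2429 = 1·1887 + 542, so a_3 = 1
1887 = 3·542 + 261, so a_4 = 3
542 = 2·261 + 20, so a_5 = 2
261 = 13·20 + 1, so a_6 = 13
20 = 20·1 + 0, so a_7 = 20

[8; 6, 2, 1, 3, 2, 13, 20]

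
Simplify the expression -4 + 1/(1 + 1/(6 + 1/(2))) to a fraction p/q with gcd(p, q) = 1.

-47/15

Compute successive convergents:
a_0 = -4: -4/1
a_1 = 1: -3/1
a_2 = 6: -22/7
a_3 = 2: -47/15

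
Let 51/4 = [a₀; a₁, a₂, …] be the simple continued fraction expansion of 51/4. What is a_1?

⌊51/4⌋ = 12, remainder 3
⌊4/3⌋ = 1, remainder 1

1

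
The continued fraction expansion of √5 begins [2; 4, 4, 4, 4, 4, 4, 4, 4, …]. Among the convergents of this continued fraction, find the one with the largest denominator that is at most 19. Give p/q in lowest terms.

List convergents until the denominator exceeds the bound:
a_0 = 2: 2/1  (≤ bound)
a_1 = 4: 9/4  (≤ bound)
a_2 = 4: 38/17  (≤ bound)
a_3 = 4: 161/72  (> 19, stop)

38/17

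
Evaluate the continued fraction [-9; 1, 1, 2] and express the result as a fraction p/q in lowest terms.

a_0 = -9: -9/1
a_1 = 1: -8/1
a_2 = 1: -17/2
a_3 = 2: -42/5

-42/5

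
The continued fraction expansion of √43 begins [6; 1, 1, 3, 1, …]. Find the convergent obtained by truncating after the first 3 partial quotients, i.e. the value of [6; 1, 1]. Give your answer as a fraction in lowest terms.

Start with 1.
1 + 1/(1/1) = 1 + 1/1 = 2/1
6 + 1/(2/1) = 6 + 1/2 = 13/2

13/2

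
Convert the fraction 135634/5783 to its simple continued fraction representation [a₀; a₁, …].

[23; 2, 4, 1, 12, 3, 13]

135634 ÷ 5783 → quotient 23, remainder 2625
5783 ÷ 2625 → quotient 2, remainder 533
2625 ÷ 533 → quotient 4, remainder 493
533 ÷ 493 → quotient 1, remainder 40
493 ÷ 40 → quotient 12, remainder 13
40 ÷ 13 → quotient 3, remainder 1
13 ÷ 1 → quotient 13, remainder 0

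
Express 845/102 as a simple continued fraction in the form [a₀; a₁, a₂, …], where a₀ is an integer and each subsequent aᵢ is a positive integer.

Run the Euclidean algorithm, recording each quotient:
845 ÷ 102 → quotient 8, remainder 29
102 ÷ 29 → quotient 3, remainder 15
29 ÷ 15 → quotient 1, remainder 14
15 ÷ 14 → quotient 1, remainder 1
14 ÷ 1 → quotient 14, remainder 0

[8; 3, 1, 1, 14]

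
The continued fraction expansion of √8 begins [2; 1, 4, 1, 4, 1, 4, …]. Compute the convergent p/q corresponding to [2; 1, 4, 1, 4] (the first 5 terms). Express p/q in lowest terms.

82/29

Work from the innermost term outward:
Start with 4.
1 + 1/(4/1) = 1 + 1/4 = 5/4
4 + 1/(5/4) = 4 + 4/5 = 24/5
1 + 1/(24/5) = 1 + 5/24 = 29/24
2 + 1/(29/24) = 2 + 24/29 = 82/29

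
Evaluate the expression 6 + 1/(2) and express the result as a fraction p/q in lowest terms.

13/2

Compute successive convergents:
a_0 = 6: 6/1
a_1 = 2: 13/2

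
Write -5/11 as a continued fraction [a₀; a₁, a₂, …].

[-1; 1, 1, 5]

-5 ÷ 11 → quotient -1, remainder 6
11 ÷ 6 → quotient 1, remainder 5
6 ÷ 5 → quotient 1, remainder 1
5 ÷ 1 → quotient 5, remainder 0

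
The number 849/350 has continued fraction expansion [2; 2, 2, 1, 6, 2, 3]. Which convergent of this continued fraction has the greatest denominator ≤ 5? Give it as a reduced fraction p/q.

12/5

List convergents until the denominator exceeds the bound:
a_0 = 2: 2/1  (≤ bound)
a_1 = 2: 5/2  (≤ bound)
a_2 = 2: 12/5  (≤ bound)
a_3 = 1: 17/7  (> 5, stop)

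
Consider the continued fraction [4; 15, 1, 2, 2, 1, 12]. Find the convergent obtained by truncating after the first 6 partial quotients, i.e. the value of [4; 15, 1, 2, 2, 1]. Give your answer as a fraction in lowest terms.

638/157

Collapse the nested fraction from the inside out:
Start with 1.
2 + 1/(1/1) = 2 + 1/1 = 3/1
2 + 1/(3/1) = 2 + 1/3 = 7/3
1 + 1/(7/3) = 1 + 3/7 = 10/7
15 + 1/(10/7) = 15 + 7/10 = 157/10
4 + 1/(157/10) = 4 + 10/157 = 638/157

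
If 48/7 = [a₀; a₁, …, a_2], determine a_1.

1

⌊48/7⌋ = 6, remainder 6
⌊7/6⌋ = 1, remainder 1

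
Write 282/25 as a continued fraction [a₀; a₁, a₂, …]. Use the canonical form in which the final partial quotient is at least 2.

⌊282/25⌋ = 11, remainder 7
⌊25/7⌋ = 3, remainder 4
⌊7/4⌋ = 1, remainder 3
⌊4/3⌋ = 1, remainder 1
⌊3/1⌋ = 3, remainder 0

[11; 3, 1, 1, 3]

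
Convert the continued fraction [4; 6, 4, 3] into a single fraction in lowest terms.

337/81

a_0 = 4: 4/1
a_1 = 6: 25/6
a_2 = 4: 104/25
a_3 = 3: 337/81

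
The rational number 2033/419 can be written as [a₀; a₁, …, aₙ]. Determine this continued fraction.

Repeatedly divide and take the remainder:
⌊2033/419⌋ = 4, remainder 357
⌊419/357⌋ = 1, remainder 62
⌊357/62⌋ = 5, remainder 47
⌊62/47⌋ = 1, remainder 15
⌊47/15⌋ = 3, remainder 2
⌊15/2⌋ = 7, remainder 1
⌊2/1⌋ = 2, remainder 0

[4; 1, 5, 1, 3, 7, 2]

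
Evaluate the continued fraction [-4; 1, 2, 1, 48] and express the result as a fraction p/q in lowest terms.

-634/195

Start with 48.
1 + 1/(48/1) = 1 + 1/48 = 49/48
2 + 1/(49/48) = 2 + 48/49 = 146/49
1 + 1/(146/49) = 1 + 49/146 = 195/146
-4 + 1/(195/146) = -4 + 146/195 = -634/195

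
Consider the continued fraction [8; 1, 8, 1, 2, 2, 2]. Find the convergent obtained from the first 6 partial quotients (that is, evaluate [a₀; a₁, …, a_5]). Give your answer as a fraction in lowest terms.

Use the convergent recurrence hₖ = aₖ·hₖ₋₁ + hₖ₋₂ (and likewise for the denominators kₖ):
a_0 = 8: 8/1
a_1 = 1: 9/1
a_2 = 8: 80/9
a_3 = 1: 89/10
a_4 = 2: 258/29
a_5 = 2: 605/68

605/68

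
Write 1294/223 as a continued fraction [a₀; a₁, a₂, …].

[5; 1, 4, 14, 1, 2]

Run the Euclidean algorithm, recording each quotient:
1294 = 5·223 + 179, so a_0 = 5
223 = 1·179 + 44, so a_1 = 1
179 = 4·44 + 3, so a_2 = 4
44 = 14·3 + 2, so a_3 = 14
3 = 1·2 + 1, so a_4 = 1
2 = 2·1 + 0, so a_5 = 2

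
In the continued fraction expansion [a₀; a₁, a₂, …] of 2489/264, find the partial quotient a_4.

37

⌊2489/264⌋ = 9, remainder 113
⌊264/113⌋ = 2, remainder 38
⌊113/38⌋ = 2, remainder 37
⌊38/37⌋ = 1, remainder 1
⌊37/1⌋ = 37, remainder 0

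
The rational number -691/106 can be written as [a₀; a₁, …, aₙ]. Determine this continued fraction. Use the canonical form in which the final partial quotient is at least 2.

[-7; 2, 12, 1, 3]

Run the Euclidean algorithm, recording each quotient:
-691 ÷ 106 → quotient -7, remainder 51
106 ÷ 51 → quotient 2, remainder 4
51 ÷ 4 → quotient 12, remainder 3
4 ÷ 3 → quotient 1, remainder 1
3 ÷ 1 → quotient 3, remainder 0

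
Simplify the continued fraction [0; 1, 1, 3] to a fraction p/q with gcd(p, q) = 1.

Compute successive convergents:
a_0 = 0: 0/1
a_1 = 1: 1/1
a_2 = 1: 1/2
a_3 = 3: 4/7

4/7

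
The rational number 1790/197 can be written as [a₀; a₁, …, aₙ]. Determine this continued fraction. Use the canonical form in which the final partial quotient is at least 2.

1790 = 9·197 + 17, so a_0 = 9
197 = 11·17 + 10, so a_1 = 11
17 = 1·10 + 7, so a_2 = 1
10 = 1·7 + 3, so a_3 = 1
7 = 2·3 + 1, so a_4 = 2
3 = 3·1 + 0, so a_5 = 3

[9; 11, 1, 1, 2, 3]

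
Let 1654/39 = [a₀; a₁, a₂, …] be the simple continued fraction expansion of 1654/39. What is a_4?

2

1654 = 42·39 + 16, so a_0 = 42
39 = 2·16 + 7, so a_1 = 2
16 = 2·7 + 2, so a_2 = 2
7 = 3·2 + 1, so a_3 = 3
2 = 2·1 + 0, so a_4 = 2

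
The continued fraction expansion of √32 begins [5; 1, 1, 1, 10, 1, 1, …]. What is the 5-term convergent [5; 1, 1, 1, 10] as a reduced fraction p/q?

181/32

Start with 10.
1 + 1/(10/1) = 1 + 1/10 = 11/10
1 + 1/(11/10) = 1 + 10/11 = 21/11
1 + 1/(21/11) = 1 + 11/21 = 32/21
5 + 1/(32/21) = 5 + 21/32 = 181/32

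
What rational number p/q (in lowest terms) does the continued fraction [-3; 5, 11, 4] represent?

-642/229

Start with 4.
11 + 1/(4/1) = 11 + 1/4 = 45/4
5 + 1/(45/4) = 5 + 4/45 = 229/45
-3 + 1/(229/45) = -3 + 45/229 = -642/229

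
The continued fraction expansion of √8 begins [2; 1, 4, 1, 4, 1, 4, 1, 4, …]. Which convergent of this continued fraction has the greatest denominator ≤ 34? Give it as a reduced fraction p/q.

a_0 = 2: 2/1  (≤ bound)
a_1 = 1: 3/1  (≤ bound)
a_2 = 4: 14/5  (≤ bound)
a_3 = 1: 17/6  (≤ bound)
a_4 = 4: 82/29  (≤ bound)
a_5 = 1: 99/35  (> 34, stop)

82/29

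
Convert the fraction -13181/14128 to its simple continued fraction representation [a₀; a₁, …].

[-1; 14, 1, 11, 3, 2, 1, 7]

-13181 ÷ 14128 → quotient -1, remainder 947
14128 ÷ 947 → quotient 14, remainder 870
947 ÷ 870 → quotient 1, remainder 77
870 ÷ 77 → quotient 11, remainder 23
77 ÷ 23 → quotient 3, remainder 8
23 ÷ 8 → quotient 2, remainder 7
8 ÷ 7 → quotient 1, remainder 1
7 ÷ 1 → quotient 7, remainder 0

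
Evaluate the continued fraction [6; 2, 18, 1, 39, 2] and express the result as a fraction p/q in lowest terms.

a_0 = 6: 6/1
a_1 = 2: 13/2
a_2 = 18: 240/37
a_3 = 1: 253/39
a_4 = 39: 10107/1558
a_5 = 2: 20467/3155

20467/3155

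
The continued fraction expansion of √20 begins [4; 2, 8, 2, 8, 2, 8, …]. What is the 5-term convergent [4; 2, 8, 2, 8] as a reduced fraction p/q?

Start with 8.
2 + 1/(8/1) = 2 + 1/8 = 17/8
8 + 1/(17/8) = 8 + 8/17 = 144/17
2 + 1/(144/17) = 2 + 17/144 = 305/144
4 + 1/(305/144) = 4 + 144/305 = 1364/305

1364/305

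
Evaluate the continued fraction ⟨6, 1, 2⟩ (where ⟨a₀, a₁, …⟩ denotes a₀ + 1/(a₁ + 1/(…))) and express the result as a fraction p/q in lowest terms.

Start with 2.
1 + 1/(2/1) = 1 + 1/2 = 3/2
6 + 1/(3/2) = 6 + 2/3 = 20/3

20/3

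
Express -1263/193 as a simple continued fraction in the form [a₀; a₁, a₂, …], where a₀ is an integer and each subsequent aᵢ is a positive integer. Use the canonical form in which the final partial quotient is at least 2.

[-7; 2, 5, 5, 1, 2]

-1263 = -7·193 + 88, so a_0 = -7
193 = 2·88 + 17, so a_1 = 2
88 = 5·17 + 3, so a_2 = 5
17 = 5·3 + 2, so a_3 = 5
3 = 1·2 + 1, so a_4 = 1
2 = 2·1 + 0, so a_5 = 2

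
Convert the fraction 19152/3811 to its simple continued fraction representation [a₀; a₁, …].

Repeatedly divide and take the remainder:
19152 = 5·3811 + 97, so a_0 = 5
3811 = 39·97 + 28, so a_1 = 39
97 = 3·28 + 13, so a_2 = 3
28 = 2·13 + 2, so a_3 = 2
13 = 6·2 + 1, so a_4 = 6
2 = 2·1 + 0, so a_5 = 2

[5; 39, 3, 2, 6, 2]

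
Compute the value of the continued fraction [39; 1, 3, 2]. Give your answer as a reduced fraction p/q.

358/9

a_0 = 39: 39/1
a_1 = 1: 40/1
a_2 = 3: 159/4
a_3 = 2: 358/9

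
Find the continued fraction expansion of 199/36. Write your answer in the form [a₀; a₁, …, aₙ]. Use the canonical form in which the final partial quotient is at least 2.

[5; 1, 1, 8, 2]

199 ÷ 36 → quotient 5, remainder 19
36 ÷ 19 → quotient 1, remainder 17
19 ÷ 17 → quotient 1, remainder 2
17 ÷ 2 → quotient 8, remainder 1
2 ÷ 1 → quotient 2, remainder 0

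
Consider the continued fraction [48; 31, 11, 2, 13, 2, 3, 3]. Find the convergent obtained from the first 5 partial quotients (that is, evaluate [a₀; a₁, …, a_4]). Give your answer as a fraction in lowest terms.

Collapse the nested fraction from the inside out:
Start with 13.
2 + 1/(13/1) = 2 + 1/13 = 27/13
11 + 1/(27/13) = 11 + 13/27 = 310/27
31 + 1/(310/27) = 31 + 27/310 = 9637/310
48 + 1/(9637/310) = 48 + 310/9637 = 462886/9637

462886/9637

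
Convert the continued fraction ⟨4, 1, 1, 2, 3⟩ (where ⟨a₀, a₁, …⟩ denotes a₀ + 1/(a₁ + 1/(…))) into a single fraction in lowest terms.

78/17

a_0 = 4: 4/1
a_1 = 1: 5/1
a_2 = 1: 9/2
a_3 = 2: 23/5
a_4 = 3: 78/17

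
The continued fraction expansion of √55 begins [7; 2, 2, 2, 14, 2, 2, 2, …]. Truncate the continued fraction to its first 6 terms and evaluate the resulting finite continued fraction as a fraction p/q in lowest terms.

2655/358

Start with 2.
14 + 1/(2/1) = 14 + 1/2 = 29/2
2 + 1/(29/2) = 2 + 2/29 = 60/29
2 + 1/(60/29) = 2 + 29/60 = 149/60
2 + 1/(149/60) = 2 + 60/149 = 358/149
7 + 1/(358/149) = 7 + 149/358 = 2655/358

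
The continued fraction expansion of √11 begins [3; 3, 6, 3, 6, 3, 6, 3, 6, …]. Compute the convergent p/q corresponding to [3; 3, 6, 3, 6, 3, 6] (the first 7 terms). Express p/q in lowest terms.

25077/7561

a_0 = 3: 3/1
a_1 = 3: 10/3
a_2 = 6: 63/19
a_3 = 3: 199/60
a_4 = 6: 1257/379
a_5 = 3: 3970/1197
a_6 = 6: 25077/7561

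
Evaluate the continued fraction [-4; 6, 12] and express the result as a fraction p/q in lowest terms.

Use the convergent recurrence hₖ = aₖ·hₖ₋₁ + hₖ₋₂ (and likewise for the denominators kₖ):
a_0 = -4: -4/1
a_1 = 6: -23/6
a_2 = 12: -280/73

-280/73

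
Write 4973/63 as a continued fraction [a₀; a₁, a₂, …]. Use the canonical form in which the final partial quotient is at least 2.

4973 ÷ 63 → quotient 78, remainder 59
63 ÷ 59 → quotient 1, remainder 4
59 ÷ 4 → quotient 14, remainder 3
4 ÷ 3 → quotient 1, remainder 1
3 ÷ 1 → quotient 3, remainder 0

[78; 1, 14, 1, 3]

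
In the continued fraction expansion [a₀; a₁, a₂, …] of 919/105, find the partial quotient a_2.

3

919 ÷ 105 → quotient 8, remainder 79
105 ÷ 79 → quotient 1, remainder 26
79 ÷ 26 → quotient 3, remainder 1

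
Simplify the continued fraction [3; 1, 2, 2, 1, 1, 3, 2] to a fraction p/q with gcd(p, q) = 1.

Start with 2.
3 + 1/(2/1) = 3 + 1/2 = 7/2
1 + 1/(7/2) = 1 + 2/7 = 9/7
1 + 1/(9/7) = 1 + 7/9 = 16/9
2 + 1/(16/9) = 2 + 9/16 = 41/16
2 + 1/(41/16) = 2 + 16/41 = 98/41
1 + 1/(98/41) = 1 + 41/98 = 139/98
3 + 1/(139/98) = 3 + 98/139 = 515/139

515/139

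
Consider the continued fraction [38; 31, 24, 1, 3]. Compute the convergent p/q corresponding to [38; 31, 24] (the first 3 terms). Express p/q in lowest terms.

Compute successive convergents:
a_0 = 38: 38/1
a_1 = 31: 1179/31
a_2 = 24: 28334/745

28334/745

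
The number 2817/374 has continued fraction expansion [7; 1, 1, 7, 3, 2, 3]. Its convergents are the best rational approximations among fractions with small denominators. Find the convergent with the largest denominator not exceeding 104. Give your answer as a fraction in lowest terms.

354/47

a_0 = 7: 7/1  (≤ bound)
a_1 = 1: 8/1  (≤ bound)
a_2 = 1: 15/2  (≤ bound)
a_3 = 7: 113/15  (≤ bound)
a_4 = 3: 354/47  (≤ bound)
a_5 = 2: 821/109  (> 104, stop)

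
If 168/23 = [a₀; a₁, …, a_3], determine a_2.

⌊168/23⌋ = 7, remainder 7
⌊23/7⌋ = 3, remainder 2
⌊7/2⌋ = 3, remainder 1

3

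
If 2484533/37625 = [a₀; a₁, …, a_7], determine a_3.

14

Run the Euclidean algorithm, recording each quotient:
2484533 = 66·37625 + 1283, so a_0 = 66
37625 = 29·1283 + 418, so a_1 = 29
1283 = 3·418 + 29, so a_2 = 3
418 = 14·29 + 12, so a_3 = 14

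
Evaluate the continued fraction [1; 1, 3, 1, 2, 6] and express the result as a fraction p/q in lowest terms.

a_0 = 1: 1/1
a_1 = 1: 2/1
a_2 = 3: 7/4
a_3 = 1: 9/5
a_4 = 2: 25/14
a_5 = 6: 159/89

159/89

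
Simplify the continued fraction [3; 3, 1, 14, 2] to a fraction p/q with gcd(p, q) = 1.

397/122

Start with 2.
14 + 1/(2/1) = 14 + 1/2 = 29/2
1 + 1/(29/2) = 1 + 2/29 = 31/29
3 + 1/(31/29) = 3 + 29/31 = 122/31
3 + 1/(122/31) = 3 + 31/122 = 397/122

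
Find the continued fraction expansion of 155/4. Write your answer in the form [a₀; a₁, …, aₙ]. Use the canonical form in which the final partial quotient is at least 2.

155 ÷ 4 → quotient 38, remainder 3
4 ÷ 3 → quotient 1, remainder 1
3 ÷ 1 → quotient 3, remainder 0

[38; 1, 3]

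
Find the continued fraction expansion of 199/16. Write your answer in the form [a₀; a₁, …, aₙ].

199 ÷ 16 → quotient 12, remainder 7
16 ÷ 7 → quotient 2, remainder 2
7 ÷ 2 → quotient 3, remainder 1
2 ÷ 1 → quotient 2, remainder 0

[12; 2, 3, 2]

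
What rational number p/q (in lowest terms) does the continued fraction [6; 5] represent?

Work from the innermost term outward:
Start with 5.
6 + 1/(5/1) = 6 + 1/5 = 31/5

31/5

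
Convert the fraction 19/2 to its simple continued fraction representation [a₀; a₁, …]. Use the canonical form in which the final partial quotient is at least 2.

Repeatedly divide and take the remainder:
⌊19/2⌋ = 9, remainder 1
⌊2/1⌋ = 2, remainder 0

[9; 2]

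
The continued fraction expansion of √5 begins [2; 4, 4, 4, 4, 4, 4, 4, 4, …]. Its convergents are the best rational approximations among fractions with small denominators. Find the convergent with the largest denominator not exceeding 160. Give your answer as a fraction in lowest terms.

161/72

a_0 = 2: 2/1  (≤ bound)
a_1 = 4: 9/4  (≤ bound)
a_2 = 4: 38/17  (≤ bound)
a_3 = 4: 161/72  (≤ bound)
a_4 = 4: 682/305  (> 160, stop)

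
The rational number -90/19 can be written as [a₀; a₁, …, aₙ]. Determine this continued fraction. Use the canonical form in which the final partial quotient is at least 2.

Repeatedly divide and take the remainder:
-90 = -5·19 + 5, so a_0 = -5
19 = 3·5 + 4, so a_1 = 3
5 = 1·4 + 1, so a_2 = 1
4 = 4·1 + 0, so a_3 = 4

[-5; 3, 1, 4]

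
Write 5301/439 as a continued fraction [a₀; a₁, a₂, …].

[12; 13, 3, 3, 3]

5301 = 12·439 + 33, so a_0 = 12
439 = 13·33 + 10, so a_1 = 13
33 = 3·10 + 3, so a_2 = 3
10 = 3·3 + 1, so a_3 = 3
3 = 3·1 + 0, so a_4 = 3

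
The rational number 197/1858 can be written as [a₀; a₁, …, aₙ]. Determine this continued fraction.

[0; 9, 2, 3, 6, 1, 3]

Apply division with remainder until the remainder is 0:
197 = 0·1858 + 197, so a_0 = 0
1858 = 9·197 + 85, so a_1 = 9
197 = 2·85 + 27, so a_2 = 2
85 = 3·27 + 4, so a_3 = 3
27 = 6·4 + 3, so a_4 = 6
4 = 1·3 + 1, so a_5 = 1
3 = 3·1 + 0, so a_6 = 3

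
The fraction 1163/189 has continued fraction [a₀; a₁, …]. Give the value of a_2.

Apply division with remainder until the remainder is 0:
⌊1163/189⌋ = 6, remainder 29
⌊189/29⌋ = 6, remainder 15
⌊29/15⌋ = 1, remainder 14

1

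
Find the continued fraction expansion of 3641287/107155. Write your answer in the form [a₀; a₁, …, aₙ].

3641287 ÷ 107155 → quotient 33, remainder 105172
107155 ÷ 105172 → quotient 1, remainder 1983
105172 ÷ 1983 → quotient 53, remainder 73
1983 ÷ 73 → quotient 27, remainder 12
73 ÷ 12 → quotient 6, remainder 1
12 ÷ 1 → quotient 12, remainder 0

[33; 1, 53, 27, 6, 12]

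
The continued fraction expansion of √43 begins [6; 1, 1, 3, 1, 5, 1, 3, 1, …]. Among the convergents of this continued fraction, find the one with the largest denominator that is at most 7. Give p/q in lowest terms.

46/7

a_0 = 6: 6/1  (≤ bound)
a_1 = 1: 7/1  (≤ bound)
a_2 = 1: 13/2  (≤ bound)
a_3 = 3: 46/7  (≤ bound)
a_4 = 1: 59/9  (> 7, stop)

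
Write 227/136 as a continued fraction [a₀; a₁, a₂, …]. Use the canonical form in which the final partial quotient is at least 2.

227 = 1·136 + 91, so a_0 = 1
136 = 1·91 + 45, so a_1 = 1
91 = 2·45 + 1, so a_2 = 2
45 = 45·1 + 0, so a_3 = 45

[1; 1, 2, 45]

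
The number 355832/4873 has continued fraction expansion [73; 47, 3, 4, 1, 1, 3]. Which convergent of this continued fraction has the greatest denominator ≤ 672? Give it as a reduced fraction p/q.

a_0 = 73: 73/1  (≤ bound)
a_1 = 47: 3432/47  (≤ bound)
a_2 = 3: 10369/142  (≤ bound)
a_3 = 4: 44908/615  (≤ bound)
a_4 = 1: 55277/757  (> 672, stop)

44908/615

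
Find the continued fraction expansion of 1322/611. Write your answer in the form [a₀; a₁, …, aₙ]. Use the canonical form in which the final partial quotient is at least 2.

[2; 6, 9, 11]

Repeatedly divide and take the remainder:
1322 = 2·611 + 100, so a_0 = 2
611 = 6·100 + 11, so a_1 = 6
100 = 9·11 + 1, so a_2 = 9
11 = 11·1 + 0, so a_3 = 11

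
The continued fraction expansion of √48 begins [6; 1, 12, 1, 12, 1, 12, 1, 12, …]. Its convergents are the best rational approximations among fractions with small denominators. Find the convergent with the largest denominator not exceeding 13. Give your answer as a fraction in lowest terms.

90/13

List convergents until the denominator exceeds the bound:
a_0 = 6: 6/1  (≤ bound)
a_1 = 1: 7/1  (≤ bound)
a_2 = 12: 90/13  (≤ bound)
a_3 = 1: 97/14  (> 13, stop)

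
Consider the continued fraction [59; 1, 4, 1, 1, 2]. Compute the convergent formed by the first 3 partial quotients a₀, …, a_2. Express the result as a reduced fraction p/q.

299/5

Start with 4.
1 + 1/(4/1) = 1 + 1/4 = 5/4
59 + 1/(5/4) = 59 + 4/5 = 299/5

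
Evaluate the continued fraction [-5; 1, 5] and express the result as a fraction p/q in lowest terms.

-25/6

Start with 5.
1 + 1/(5/1) = 1 + 1/5 = 6/5
-5 + 1/(6/5) = -5 + 5/6 = -25/6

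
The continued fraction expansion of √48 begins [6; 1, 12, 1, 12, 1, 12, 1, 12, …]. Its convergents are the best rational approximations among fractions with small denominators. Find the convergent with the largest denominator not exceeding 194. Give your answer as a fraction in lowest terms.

a_0 = 6: 6/1  (≤ bound)
a_1 = 1: 7/1  (≤ bound)
a_2 = 12: 90/13  (≤ bound)
a_3 = 1: 97/14  (≤ bound)
a_4 = 12: 1254/181  (≤ bound)
a_5 = 1: 1351/195  (> 194, stop)

1254/181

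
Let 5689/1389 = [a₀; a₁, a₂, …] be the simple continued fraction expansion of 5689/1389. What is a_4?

5689 = 4·1389 + 133, so a_0 = 4
1389 = 10·133 + 59, so a_1 = 10
133 = 2·59 + 15, so a_2 = 2
59 = 3·15 + 14, so a_3 = 3
15 = 1·14 + 1, so a_4 = 1

1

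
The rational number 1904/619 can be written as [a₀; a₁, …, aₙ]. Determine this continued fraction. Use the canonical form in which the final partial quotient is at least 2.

⌊1904/619⌋ = 3, remainder 47
⌊619/47⌋ = 13, remainder 8
⌊47/8⌋ = 5, remainder 7
⌊8/7⌋ = 1, remainder 1
⌊7/1⌋ = 7, remainder 0

[3; 13, 5, 1, 7]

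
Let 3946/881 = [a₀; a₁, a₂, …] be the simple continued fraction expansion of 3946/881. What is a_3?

2

⌊3946/881⌋ = 4, remainder 422
⌊881/422⌋ = 2, remainder 37
⌊422/37⌋ = 11, remainder 15
⌊37/15⌋ = 2, remainder 7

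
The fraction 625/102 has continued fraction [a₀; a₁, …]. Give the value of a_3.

Apply division with remainder until the remainder is 0:
⌊625/102⌋ = 6, remainder 13
⌊102/13⌋ = 7, remainder 11
⌊13/11⌋ = 1, remainder 2
⌊11/2⌋ = 5, remainder 1

5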